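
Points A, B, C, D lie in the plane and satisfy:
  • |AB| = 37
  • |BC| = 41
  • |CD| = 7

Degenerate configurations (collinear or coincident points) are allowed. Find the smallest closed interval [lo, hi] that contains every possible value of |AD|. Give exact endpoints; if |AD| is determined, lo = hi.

|AB| ∈ {37}
|BC| ∈ {41}
|CD| ∈ {7}
|AC| ∈ [4, 78]
|BD| ∈ [34, 48]
|AD| ∈ [0, 85]

|AD| ∈ [0, 85]  (≈ [0.0000, 85.0000])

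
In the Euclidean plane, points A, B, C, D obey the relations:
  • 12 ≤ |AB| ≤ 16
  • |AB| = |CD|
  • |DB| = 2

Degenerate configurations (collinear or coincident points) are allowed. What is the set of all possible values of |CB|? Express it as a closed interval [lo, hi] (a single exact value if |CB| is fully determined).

|AB| ∈ [12, 16]
|BD| ∈ {2}
|CD| ∈ [12, 16]
|AD| ∈ [10, 18]
|BC| ∈ [10, 18]
|AC| ∈ [0, 34]

|CB| ∈ [10, 18]  (≈ [10.0000, 18.0000])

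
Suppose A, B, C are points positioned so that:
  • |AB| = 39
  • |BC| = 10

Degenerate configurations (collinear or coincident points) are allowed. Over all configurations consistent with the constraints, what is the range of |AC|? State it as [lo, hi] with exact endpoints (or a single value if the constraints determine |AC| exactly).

|AC| ∈ [29, 49]  (≈ [29.0000, 49.0000])

|AB| ∈ {39}
|BC| ∈ {10}
|AC| ∈ [29, 49]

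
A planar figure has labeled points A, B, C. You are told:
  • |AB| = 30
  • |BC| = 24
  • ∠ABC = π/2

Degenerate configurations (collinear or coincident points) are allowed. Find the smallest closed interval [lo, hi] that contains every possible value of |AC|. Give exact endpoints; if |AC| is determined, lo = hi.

|AC| = 6·√(41)  (≈ 38.4187)

|AB| ∈ {30}
|BC| ∈ {24}
|AC| ∈ {6·√(41)}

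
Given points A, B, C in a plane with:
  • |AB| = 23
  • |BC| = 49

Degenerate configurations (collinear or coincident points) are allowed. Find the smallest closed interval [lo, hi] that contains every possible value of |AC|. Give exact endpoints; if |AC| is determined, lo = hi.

|AB| ∈ {23}
|BC| ∈ {49}
|AC| ∈ [26, 72]

|AC| ∈ [26, 72]  (≈ [26.0000, 72.0000])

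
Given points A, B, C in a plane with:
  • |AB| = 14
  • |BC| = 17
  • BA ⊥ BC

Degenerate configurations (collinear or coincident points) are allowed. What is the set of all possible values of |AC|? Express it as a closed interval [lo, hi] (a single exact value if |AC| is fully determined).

|AB| ∈ {14}
|BC| ∈ {17}
|AC| ∈ {√(485)}

|AC| = √(485)  (≈ 22.0227)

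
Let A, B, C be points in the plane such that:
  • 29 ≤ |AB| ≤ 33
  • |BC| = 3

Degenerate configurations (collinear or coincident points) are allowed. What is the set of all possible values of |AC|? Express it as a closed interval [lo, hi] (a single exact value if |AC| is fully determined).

|AB| ∈ [29, 33]
|BC| ∈ {3}
|AC| ∈ [26, 36]

|AC| ∈ [26, 36]  (≈ [26.0000, 36.0000])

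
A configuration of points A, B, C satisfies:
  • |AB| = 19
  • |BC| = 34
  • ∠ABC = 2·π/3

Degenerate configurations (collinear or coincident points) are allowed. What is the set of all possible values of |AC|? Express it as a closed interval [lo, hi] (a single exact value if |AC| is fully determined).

|AB| ∈ {19}
|BC| ∈ {34}
|AC| ∈ {√(2163)}

|AC| = √(2163)  (≈ 46.5081)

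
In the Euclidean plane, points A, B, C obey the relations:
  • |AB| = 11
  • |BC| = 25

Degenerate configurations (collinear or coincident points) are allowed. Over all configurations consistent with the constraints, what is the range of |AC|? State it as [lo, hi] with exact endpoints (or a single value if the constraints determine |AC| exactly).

|AC| ∈ [14, 36]  (≈ [14.0000, 36.0000])

|AB| ∈ {11}
|BC| ∈ {25}
|AC| ∈ [14, 36]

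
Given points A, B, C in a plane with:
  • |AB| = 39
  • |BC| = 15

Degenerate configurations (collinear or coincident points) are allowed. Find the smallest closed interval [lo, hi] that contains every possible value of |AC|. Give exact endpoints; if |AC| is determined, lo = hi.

|AB| ∈ {39}
|BC| ∈ {15}
|AC| ∈ [24, 54]

|AC| ∈ [24, 54]  (≈ [24.0000, 54.0000])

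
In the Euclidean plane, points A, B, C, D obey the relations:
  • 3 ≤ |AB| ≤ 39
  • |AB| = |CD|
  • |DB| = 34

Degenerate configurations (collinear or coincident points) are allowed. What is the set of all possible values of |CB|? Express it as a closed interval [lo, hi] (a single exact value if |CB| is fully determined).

|AB| ∈ [3, 39]
|BD| ∈ {34}
|CD| ∈ [3, 39]
|AD| ∈ [0, 73]
|BC| ∈ [0, 73]
|AC| ∈ [0, 112]

|CB| ∈ [0, 73]  (≈ [0.0000, 73.0000])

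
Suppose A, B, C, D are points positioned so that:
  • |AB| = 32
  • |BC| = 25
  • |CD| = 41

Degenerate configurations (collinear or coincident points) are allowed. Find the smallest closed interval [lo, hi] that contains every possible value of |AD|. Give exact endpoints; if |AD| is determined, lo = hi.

|AD| ∈ [0, 98]  (≈ [0.0000, 98.0000])

|AB| ∈ {32}
|BC| ∈ {25}
|CD| ∈ {41}
|AC| ∈ [7, 57]
|BD| ∈ [16, 66]
|AD| ∈ [0, 98]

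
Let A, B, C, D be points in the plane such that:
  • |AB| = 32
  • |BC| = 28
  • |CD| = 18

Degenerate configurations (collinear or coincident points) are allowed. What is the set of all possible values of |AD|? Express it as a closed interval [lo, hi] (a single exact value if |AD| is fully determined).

|AB| ∈ {32}
|BC| ∈ {28}
|CD| ∈ {18}
|AC| ∈ [4, 60]
|BD| ∈ [10, 46]
|AD| ∈ [0, 78]

|AD| ∈ [0, 78]  (≈ [0.0000, 78.0000])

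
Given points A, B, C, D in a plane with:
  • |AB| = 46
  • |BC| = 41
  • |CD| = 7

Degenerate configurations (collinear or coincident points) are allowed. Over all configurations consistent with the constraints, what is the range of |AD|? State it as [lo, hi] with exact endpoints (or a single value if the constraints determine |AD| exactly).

|AB| ∈ {46}
|BC| ∈ {41}
|CD| ∈ {7}
|AC| ∈ [5, 87]
|BD| ∈ [34, 48]
|AD| ∈ [0, 94]

|AD| ∈ [0, 94]  (≈ [0.0000, 94.0000])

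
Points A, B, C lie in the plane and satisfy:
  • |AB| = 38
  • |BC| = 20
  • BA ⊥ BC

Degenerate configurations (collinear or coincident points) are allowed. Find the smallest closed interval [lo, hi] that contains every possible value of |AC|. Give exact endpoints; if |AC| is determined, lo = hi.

|AB| ∈ {38}
|BC| ∈ {20}
|AC| ∈ {2·√(461)}

|AC| = 2·√(461)  (≈ 42.9418)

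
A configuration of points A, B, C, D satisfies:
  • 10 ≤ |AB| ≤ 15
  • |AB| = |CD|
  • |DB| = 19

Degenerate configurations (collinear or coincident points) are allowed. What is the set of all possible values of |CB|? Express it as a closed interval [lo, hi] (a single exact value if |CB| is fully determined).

|AB| ∈ [10, 15]
|BD| ∈ {19}
|CD| ∈ [10, 15]
|AD| ∈ [4, 34]
|BC| ∈ [4, 34]
|AC| ∈ [0, 49]

|CB| ∈ [4, 34]  (≈ [4.0000, 34.0000])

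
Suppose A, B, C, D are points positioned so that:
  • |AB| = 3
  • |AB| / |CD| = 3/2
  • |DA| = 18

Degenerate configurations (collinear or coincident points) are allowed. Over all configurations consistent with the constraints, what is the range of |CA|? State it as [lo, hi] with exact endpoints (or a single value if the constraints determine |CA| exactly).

|AB| ∈ {3}
|AD| ∈ {18}
|CD| ∈ {2}
|BD| ∈ [15, 21]
|AC| ∈ [16, 20]
|BC| ∈ [13, 23]

|CA| ∈ [16, 20]  (≈ [16.0000, 20.0000])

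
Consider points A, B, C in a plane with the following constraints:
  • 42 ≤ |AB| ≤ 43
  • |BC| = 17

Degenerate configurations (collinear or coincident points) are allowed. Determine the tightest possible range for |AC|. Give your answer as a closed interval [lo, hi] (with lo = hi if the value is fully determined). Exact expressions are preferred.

|AC| ∈ [25, 60]  (≈ [25.0000, 60.0000])

|AB| ∈ [42, 43]
|BC| ∈ {17}
|AC| ∈ [25, 60]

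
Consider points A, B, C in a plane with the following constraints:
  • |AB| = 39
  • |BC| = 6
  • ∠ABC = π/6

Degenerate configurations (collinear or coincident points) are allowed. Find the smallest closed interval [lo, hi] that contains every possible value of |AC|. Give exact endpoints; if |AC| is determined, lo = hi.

|AC| = 3·√(173 - 26·√(3))  (≈ 33.9367)

|AB| ∈ {39}
|BC| ∈ {6}
|AC| ∈ {3·√(173 - 26·√(3))}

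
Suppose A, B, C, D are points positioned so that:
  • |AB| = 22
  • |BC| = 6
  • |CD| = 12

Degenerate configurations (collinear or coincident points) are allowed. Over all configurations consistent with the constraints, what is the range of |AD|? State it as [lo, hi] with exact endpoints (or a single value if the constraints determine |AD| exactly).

|AD| ∈ [4, 40]  (≈ [4.0000, 40.0000])

|AB| ∈ {22}
|BC| ∈ {6}
|CD| ∈ {12}
|AC| ∈ [16, 28]
|BD| ∈ [6, 18]
|AD| ∈ [4, 40]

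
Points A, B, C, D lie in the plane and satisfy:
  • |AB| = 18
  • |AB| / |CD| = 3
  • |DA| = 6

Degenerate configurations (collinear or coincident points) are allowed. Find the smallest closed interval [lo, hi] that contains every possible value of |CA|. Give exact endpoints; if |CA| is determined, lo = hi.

|AB| ∈ {18}
|AD| ∈ {6}
|CD| ∈ {6}
|BD| ∈ [12, 24]
|AC| ∈ [0, 12]
|BC| ∈ [6, 30]

|CA| ∈ [0, 12]  (≈ [0.0000, 12.0000])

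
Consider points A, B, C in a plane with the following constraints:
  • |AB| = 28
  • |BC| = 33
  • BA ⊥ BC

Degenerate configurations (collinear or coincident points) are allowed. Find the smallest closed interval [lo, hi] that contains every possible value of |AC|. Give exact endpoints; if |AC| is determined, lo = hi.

|AB| ∈ {28}
|BC| ∈ {33}
|AC| ∈ {√(1873)}

|AC| = √(1873)  (≈ 43.2782)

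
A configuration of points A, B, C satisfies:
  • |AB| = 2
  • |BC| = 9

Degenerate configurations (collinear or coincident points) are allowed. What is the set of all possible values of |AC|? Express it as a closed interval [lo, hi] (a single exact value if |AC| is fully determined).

|AB| ∈ {2}
|BC| ∈ {9}
|AC| ∈ [7, 11]

|AC| ∈ [7, 11]  (≈ [7.0000, 11.0000])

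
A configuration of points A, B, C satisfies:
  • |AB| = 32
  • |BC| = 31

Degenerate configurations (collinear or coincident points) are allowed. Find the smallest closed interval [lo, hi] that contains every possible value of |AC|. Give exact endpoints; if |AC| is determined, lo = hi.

|AC| ∈ [1, 63]  (≈ [1.0000, 63.0000])

|AB| ∈ {32}
|BC| ∈ {31}
|AC| ∈ [1, 63]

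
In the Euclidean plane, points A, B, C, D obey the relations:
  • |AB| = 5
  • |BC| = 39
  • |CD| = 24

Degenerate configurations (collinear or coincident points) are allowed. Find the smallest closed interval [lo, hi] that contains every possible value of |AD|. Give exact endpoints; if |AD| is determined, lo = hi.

|AD| ∈ [10, 68]  (≈ [10.0000, 68.0000])

|AB| ∈ {5}
|BC| ∈ {39}
|CD| ∈ {24}
|AC| ∈ [34, 44]
|BD| ∈ [15, 63]
|AD| ∈ [10, 68]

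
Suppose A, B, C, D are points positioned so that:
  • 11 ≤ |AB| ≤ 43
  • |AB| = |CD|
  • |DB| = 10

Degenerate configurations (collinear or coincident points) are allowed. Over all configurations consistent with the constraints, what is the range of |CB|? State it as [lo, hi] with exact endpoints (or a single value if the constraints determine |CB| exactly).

|AB| ∈ [11, 43]
|BD| ∈ {10}
|CD| ∈ [11, 43]
|AD| ∈ [1, 53]
|BC| ∈ [1, 53]
|AC| ∈ [0, 96]

|CB| ∈ [1, 53]  (≈ [1.0000, 53.0000])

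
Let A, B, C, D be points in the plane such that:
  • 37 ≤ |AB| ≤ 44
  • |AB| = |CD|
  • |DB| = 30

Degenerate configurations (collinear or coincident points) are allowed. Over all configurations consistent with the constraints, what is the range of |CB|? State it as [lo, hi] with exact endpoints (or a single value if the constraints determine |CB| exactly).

|CB| ∈ [7, 74]  (≈ [7.0000, 74.0000])

|AB| ∈ [37, 44]
|BD| ∈ {30}
|CD| ∈ [37, 44]
|AD| ∈ [7, 74]
|BC| ∈ [7, 74]
|AC| ∈ [0, 118]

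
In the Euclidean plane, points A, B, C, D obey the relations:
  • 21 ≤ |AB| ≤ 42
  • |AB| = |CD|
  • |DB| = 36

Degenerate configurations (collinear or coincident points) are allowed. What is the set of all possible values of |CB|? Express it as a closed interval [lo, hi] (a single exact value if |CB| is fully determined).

|CB| ∈ [0, 78]  (≈ [0.0000, 78.0000])

|AB| ∈ [21, 42]
|BD| ∈ {36}
|CD| ∈ [21, 42]
|AD| ∈ [0, 78]
|BC| ∈ [0, 78]
|AC| ∈ [0, 120]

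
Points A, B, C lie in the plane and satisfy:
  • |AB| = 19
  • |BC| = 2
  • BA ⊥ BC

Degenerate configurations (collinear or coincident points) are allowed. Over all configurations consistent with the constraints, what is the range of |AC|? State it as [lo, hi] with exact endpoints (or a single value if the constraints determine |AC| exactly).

|AC| = √(365)  (≈ 19.1050)

|AB| ∈ {19}
|BC| ∈ {2}
|AC| ∈ {√(365)}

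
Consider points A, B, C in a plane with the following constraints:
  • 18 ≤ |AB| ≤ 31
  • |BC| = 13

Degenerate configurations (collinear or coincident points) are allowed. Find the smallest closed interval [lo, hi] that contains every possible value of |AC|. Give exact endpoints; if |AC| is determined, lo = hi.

|AB| ∈ [18, 31]
|BC| ∈ {13}
|AC| ∈ [5, 44]

|AC| ∈ [5, 44]  (≈ [5.0000, 44.0000])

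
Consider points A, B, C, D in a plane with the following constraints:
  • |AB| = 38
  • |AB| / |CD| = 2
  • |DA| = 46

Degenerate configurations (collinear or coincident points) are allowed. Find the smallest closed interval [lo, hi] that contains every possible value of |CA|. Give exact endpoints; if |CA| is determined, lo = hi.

|AB| ∈ {38}
|AD| ∈ {46}
|CD| ∈ {19}
|BD| ∈ [8, 84]
|AC| ∈ [27, 65]
|BC| ∈ [0, 103]

|CA| ∈ [27, 65]  (≈ [27.0000, 65.0000])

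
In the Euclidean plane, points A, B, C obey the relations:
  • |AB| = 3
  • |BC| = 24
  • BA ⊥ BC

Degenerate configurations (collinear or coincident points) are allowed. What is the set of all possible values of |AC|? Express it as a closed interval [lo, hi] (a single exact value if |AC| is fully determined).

|AB| ∈ {3}
|BC| ∈ {24}
|AC| ∈ {3·√(65)}

|AC| = 3·√(65)  (≈ 24.1868)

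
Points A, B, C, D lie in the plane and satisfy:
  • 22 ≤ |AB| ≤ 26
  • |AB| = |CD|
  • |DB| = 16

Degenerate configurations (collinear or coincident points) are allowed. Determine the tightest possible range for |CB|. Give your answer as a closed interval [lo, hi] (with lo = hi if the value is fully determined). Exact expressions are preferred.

|CB| ∈ [6, 42]  (≈ [6.0000, 42.0000])

|AB| ∈ [22, 26]
|BD| ∈ {16}
|CD| ∈ [22, 26]
|AD| ∈ [6, 42]
|BC| ∈ [6, 42]
|AC| ∈ [0, 68]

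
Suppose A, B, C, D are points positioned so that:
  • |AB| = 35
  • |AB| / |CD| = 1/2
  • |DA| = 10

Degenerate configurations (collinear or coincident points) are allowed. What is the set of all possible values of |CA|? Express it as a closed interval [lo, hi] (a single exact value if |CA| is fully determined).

|CA| ∈ [60, 80]  (≈ [60.0000, 80.0000])

|AB| ∈ {35}
|AD| ∈ {10}
|CD| ∈ {70}
|BD| ∈ [25, 45]
|AC| ∈ [60, 80]
|BC| ∈ [25, 115]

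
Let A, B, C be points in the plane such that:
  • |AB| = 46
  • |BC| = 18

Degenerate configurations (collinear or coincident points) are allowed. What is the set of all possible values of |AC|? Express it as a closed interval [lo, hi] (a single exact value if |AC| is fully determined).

|AB| ∈ {46}
|BC| ∈ {18}
|AC| ∈ [28, 64]

|AC| ∈ [28, 64]  (≈ [28.0000, 64.0000])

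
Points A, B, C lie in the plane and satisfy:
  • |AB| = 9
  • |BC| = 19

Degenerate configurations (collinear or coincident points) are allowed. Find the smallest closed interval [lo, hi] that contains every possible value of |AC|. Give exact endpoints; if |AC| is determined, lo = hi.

|AC| ∈ [10, 28]  (≈ [10.0000, 28.0000])

|AB| ∈ {9}
|BC| ∈ {19}
|AC| ∈ [10, 28]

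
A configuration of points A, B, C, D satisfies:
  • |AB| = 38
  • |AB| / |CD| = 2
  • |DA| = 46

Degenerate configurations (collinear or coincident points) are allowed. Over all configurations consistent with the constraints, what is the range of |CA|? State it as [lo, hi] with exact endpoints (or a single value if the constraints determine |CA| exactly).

|AB| ∈ {38}
|AD| ∈ {46}
|CD| ∈ {19}
|BD| ∈ [8, 84]
|AC| ∈ [27, 65]
|BC| ∈ [0, 103]

|CA| ∈ [27, 65]  (≈ [27.0000, 65.0000])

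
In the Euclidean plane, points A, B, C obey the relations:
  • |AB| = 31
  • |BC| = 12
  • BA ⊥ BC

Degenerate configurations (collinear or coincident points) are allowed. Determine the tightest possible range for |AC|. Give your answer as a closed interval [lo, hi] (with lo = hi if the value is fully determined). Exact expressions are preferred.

|AB| ∈ {31}
|BC| ∈ {12}
|AC| ∈ {√(1105)}

|AC| = √(1105)  (≈ 33.2415)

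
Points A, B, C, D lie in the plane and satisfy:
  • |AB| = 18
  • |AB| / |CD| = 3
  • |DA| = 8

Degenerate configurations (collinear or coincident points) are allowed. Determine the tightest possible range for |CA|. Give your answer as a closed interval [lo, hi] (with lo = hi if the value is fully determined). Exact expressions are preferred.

|CA| ∈ [2, 14]  (≈ [2.0000, 14.0000])

|AB| ∈ {18}
|AD| ∈ {8}
|CD| ∈ {6}
|BD| ∈ [10, 26]
|AC| ∈ [2, 14]
|BC| ∈ [4, 32]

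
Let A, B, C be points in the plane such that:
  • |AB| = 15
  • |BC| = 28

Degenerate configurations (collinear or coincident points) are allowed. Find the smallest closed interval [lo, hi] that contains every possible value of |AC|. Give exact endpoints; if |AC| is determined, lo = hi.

|AC| ∈ [13, 43]  (≈ [13.0000, 43.0000])

|AB| ∈ {15}
|BC| ∈ {28}
|AC| ∈ [13, 43]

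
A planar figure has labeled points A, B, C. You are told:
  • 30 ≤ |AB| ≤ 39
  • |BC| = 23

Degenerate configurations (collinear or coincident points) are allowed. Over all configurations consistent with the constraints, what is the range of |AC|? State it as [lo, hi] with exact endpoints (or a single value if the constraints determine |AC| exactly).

|AB| ∈ [30, 39]
|BC| ∈ {23}
|AC| ∈ [7, 62]

|AC| ∈ [7, 62]  (≈ [7.0000, 62.0000])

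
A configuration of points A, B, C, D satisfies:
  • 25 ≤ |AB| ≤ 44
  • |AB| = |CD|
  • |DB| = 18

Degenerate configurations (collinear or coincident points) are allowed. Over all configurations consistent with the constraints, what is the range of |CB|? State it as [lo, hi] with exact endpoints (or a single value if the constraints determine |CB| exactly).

|AB| ∈ [25, 44]
|BD| ∈ {18}
|CD| ∈ [25, 44]
|AD| ∈ [7, 62]
|BC| ∈ [7, 62]
|AC| ∈ [0, 106]

|CB| ∈ [7, 62]  (≈ [7.0000, 62.0000])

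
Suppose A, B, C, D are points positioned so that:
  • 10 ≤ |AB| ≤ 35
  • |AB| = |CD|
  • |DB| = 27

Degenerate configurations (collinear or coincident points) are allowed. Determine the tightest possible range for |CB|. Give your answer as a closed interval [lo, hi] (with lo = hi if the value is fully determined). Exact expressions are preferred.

|CB| ∈ [0, 62]  (≈ [0.0000, 62.0000])

|AB| ∈ [10, 35]
|BD| ∈ {27}
|CD| ∈ [10, 35]
|AD| ∈ [0, 62]
|BC| ∈ [0, 62]
|AC| ∈ [0, 97]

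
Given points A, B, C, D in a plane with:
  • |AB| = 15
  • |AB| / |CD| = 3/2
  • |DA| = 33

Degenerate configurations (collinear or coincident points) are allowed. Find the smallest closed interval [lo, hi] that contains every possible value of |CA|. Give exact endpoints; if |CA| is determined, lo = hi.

|AB| ∈ {15}
|AD| ∈ {33}
|CD| ∈ {10}
|BD| ∈ [18, 48]
|AC| ∈ [23, 43]
|BC| ∈ [8, 58]

|CA| ∈ [23, 43]  (≈ [23.0000, 43.0000])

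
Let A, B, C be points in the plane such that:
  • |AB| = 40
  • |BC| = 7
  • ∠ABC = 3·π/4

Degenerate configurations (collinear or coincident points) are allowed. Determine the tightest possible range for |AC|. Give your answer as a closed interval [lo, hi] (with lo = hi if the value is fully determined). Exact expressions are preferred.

|AC| = √(280·√(2) + 1649)  (≈ 45.2215)

|AB| ∈ {40}
|BC| ∈ {7}
|AC| ∈ {√(280·√(2) + 1649)}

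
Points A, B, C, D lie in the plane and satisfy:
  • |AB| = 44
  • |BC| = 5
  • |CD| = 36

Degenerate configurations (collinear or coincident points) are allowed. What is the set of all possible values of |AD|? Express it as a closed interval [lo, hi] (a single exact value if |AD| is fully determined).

|AB| ∈ {44}
|BC| ∈ {5}
|CD| ∈ {36}
|AC| ∈ [39, 49]
|BD| ∈ [31, 41]
|AD| ∈ [3, 85]

|AD| ∈ [3, 85]  (≈ [3.0000, 85.0000])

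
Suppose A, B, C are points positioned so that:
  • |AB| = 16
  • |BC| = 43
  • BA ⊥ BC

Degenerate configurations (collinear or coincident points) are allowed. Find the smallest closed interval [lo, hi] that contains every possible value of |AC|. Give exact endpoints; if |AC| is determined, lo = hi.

|AC| = √(2105)  (≈ 45.8803)

|AB| ∈ {16}
|BC| ∈ {43}
|AC| ∈ {√(2105)}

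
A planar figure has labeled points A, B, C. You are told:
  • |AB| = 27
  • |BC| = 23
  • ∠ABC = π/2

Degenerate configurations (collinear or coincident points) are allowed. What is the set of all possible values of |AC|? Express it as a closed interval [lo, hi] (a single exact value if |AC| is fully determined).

|AB| ∈ {27}
|BC| ∈ {23}
|AC| ∈ {√(1258)}

|AC| = √(1258)  (≈ 35.4683)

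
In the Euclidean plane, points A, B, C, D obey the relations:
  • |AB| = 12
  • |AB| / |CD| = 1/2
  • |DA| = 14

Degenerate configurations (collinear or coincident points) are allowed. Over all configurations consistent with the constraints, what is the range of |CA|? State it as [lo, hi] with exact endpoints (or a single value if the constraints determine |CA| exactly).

|AB| ∈ {12}
|AD| ∈ {14}
|CD| ∈ {24}
|BD| ∈ [2, 26]
|AC| ∈ [10, 38]
|BC| ∈ [0, 50]

|CA| ∈ [10, 38]  (≈ [10.0000, 38.0000])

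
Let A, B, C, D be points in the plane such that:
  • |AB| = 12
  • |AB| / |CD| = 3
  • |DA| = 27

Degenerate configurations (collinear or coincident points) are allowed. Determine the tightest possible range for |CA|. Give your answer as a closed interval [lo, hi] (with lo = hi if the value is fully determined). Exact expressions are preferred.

|AB| ∈ {12}
|AD| ∈ {27}
|CD| ∈ {4}
|BD| ∈ [15, 39]
|AC| ∈ [23, 31]
|BC| ∈ [11, 43]

|CA| ∈ [23, 31]  (≈ [23.0000, 31.0000])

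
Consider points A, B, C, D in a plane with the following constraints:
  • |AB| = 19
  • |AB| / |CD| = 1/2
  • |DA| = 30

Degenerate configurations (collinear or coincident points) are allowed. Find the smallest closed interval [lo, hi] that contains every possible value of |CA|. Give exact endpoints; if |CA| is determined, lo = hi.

|AB| ∈ {19}
|AD| ∈ {30}
|CD| ∈ {38}
|BD| ∈ [11, 49]
|AC| ∈ [8, 68]
|BC| ∈ [0, 87]

|CA| ∈ [8, 68]  (≈ [8.0000, 68.0000])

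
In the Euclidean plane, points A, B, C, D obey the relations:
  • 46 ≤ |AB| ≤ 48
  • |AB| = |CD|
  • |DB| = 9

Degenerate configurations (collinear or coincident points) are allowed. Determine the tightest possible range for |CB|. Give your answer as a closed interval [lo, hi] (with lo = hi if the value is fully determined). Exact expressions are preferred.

|CB| ∈ [37, 57]  (≈ [37.0000, 57.0000])

|AB| ∈ [46, 48]
|BD| ∈ {9}
|CD| ∈ [46, 48]
|AD| ∈ [37, 57]
|BC| ∈ [37, 57]
|AC| ∈ [0, 105]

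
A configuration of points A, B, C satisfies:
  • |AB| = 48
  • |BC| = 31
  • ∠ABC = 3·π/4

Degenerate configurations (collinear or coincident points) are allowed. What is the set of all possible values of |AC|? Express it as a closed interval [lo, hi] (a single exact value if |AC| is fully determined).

|AB| ∈ {48}
|BC| ∈ {31}
|AC| ∈ {√(1488·√(2) + 3265)}

|AC| = √(1488·√(2) + 3265)  (≈ 73.2758)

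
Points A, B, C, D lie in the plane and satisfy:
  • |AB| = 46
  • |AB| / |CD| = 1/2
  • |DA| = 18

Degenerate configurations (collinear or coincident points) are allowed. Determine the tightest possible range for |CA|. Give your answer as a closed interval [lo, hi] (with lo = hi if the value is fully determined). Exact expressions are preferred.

|AB| ∈ {46}
|AD| ∈ {18}
|CD| ∈ {92}
|BD| ∈ [28, 64]
|AC| ∈ [74, 110]
|BC| ∈ [28, 156]

|CA| ∈ [74, 110]  (≈ [74.0000, 110.0000])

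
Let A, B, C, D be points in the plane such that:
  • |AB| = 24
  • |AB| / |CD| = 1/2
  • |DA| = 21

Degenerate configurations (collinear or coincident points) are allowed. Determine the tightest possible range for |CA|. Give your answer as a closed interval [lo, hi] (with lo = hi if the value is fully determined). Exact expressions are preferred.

|AB| ∈ {24}
|AD| ∈ {21}
|CD| ∈ {48}
|BD| ∈ [3, 45]
|AC| ∈ [27, 69]
|BC| ∈ [3, 93]

|CA| ∈ [27, 69]  (≈ [27.0000, 69.0000])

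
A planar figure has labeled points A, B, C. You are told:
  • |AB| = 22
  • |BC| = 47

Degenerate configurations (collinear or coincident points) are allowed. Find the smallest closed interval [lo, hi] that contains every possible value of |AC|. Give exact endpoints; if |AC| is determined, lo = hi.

|AC| ∈ [25, 69]  (≈ [25.0000, 69.0000])

|AB| ∈ {22}
|BC| ∈ {47}
|AC| ∈ [25, 69]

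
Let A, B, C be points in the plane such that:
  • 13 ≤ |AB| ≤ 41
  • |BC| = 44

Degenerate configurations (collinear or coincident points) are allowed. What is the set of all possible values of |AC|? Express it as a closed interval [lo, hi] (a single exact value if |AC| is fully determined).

|AB| ∈ [13, 41]
|BC| ∈ {44}
|AC| ∈ [3, 85]

|AC| ∈ [3, 85]  (≈ [3.0000, 85.0000])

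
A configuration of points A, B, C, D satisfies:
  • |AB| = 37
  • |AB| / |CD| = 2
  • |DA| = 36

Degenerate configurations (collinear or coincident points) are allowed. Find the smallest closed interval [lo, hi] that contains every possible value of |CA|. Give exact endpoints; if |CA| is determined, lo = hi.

|CA| ∈ [35/2, 109/2]  (≈ [17.5000, 54.5000])

|AB| ∈ {37}
|AD| ∈ {36}
|CD| ∈ {37/2}
|BD| ∈ [1, 73]
|AC| ∈ [35/2, 109/2]
|BC| ∈ [0, 183/2]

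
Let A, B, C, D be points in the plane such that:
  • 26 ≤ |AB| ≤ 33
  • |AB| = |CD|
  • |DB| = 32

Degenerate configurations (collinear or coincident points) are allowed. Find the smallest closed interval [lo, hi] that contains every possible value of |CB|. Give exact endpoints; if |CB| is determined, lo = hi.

|AB| ∈ [26, 33]
|BD| ∈ {32}
|CD| ∈ [26, 33]
|AD| ∈ [0, 65]
|BC| ∈ [0, 65]
|AC| ∈ [0, 98]

|CB| ∈ [0, 65]  (≈ [0.0000, 65.0000])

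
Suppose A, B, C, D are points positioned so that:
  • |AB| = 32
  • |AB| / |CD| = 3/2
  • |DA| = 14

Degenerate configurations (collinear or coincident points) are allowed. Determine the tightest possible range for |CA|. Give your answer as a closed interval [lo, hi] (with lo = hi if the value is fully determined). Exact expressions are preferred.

|CA| ∈ [22/3, 106/3]  (≈ [7.3333, 35.3333])

|AB| ∈ {32}
|AD| ∈ {14}
|CD| ∈ {64/3}
|BD| ∈ [18, 46]
|AC| ∈ [22/3, 106/3]
|BC| ∈ [0, 202/3]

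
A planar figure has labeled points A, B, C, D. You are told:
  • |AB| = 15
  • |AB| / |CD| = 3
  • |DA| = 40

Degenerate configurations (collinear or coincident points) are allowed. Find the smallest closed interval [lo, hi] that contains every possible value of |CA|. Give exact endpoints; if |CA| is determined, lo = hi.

|CA| ∈ [35, 45]  (≈ [35.0000, 45.0000])

|AB| ∈ {15}
|AD| ∈ {40}
|CD| ∈ {5}
|BD| ∈ [25, 55]
|AC| ∈ [35, 45]
|BC| ∈ [20, 60]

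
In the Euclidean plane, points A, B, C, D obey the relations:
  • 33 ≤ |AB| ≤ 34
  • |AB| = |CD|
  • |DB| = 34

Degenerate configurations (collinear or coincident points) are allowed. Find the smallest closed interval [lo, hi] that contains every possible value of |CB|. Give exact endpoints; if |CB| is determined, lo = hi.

|CB| ∈ [0, 68]  (≈ [0.0000, 68.0000])

|AB| ∈ [33, 34]
|BD| ∈ {34}
|CD| ∈ [33, 34]
|AD| ∈ [0, 68]
|BC| ∈ [0, 68]
|AC| ∈ [0, 102]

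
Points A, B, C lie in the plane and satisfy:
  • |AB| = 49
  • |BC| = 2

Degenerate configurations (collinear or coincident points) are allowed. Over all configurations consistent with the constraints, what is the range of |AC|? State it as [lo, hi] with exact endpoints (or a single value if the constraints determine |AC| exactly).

|AC| ∈ [47, 51]  (≈ [47.0000, 51.0000])

|AB| ∈ {49}
|BC| ∈ {2}
|AC| ∈ [47, 51]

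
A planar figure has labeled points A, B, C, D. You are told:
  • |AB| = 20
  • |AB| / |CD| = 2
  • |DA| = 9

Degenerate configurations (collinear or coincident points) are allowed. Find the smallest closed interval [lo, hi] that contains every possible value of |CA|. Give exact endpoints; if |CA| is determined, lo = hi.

|AB| ∈ {20}
|AD| ∈ {9}
|CD| ∈ {10}
|BD| ∈ [11, 29]
|AC| ∈ [1, 19]
|BC| ∈ [1, 39]

|CA| ∈ [1, 19]  (≈ [1.0000, 19.0000])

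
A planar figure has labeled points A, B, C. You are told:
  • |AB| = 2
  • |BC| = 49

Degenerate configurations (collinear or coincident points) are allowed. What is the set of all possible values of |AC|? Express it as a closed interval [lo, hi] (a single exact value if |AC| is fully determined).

|AC| ∈ [47, 51]  (≈ [47.0000, 51.0000])

|AB| ∈ {2}
|BC| ∈ {49}
|AC| ∈ [47, 51]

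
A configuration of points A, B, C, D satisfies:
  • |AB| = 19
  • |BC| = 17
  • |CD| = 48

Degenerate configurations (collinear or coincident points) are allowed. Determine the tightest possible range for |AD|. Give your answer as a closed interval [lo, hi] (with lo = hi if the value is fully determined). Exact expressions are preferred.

|AD| ∈ [12, 84]  (≈ [12.0000, 84.0000])

|AB| ∈ {19}
|BC| ∈ {17}
|CD| ∈ {48}
|AC| ∈ [2, 36]
|BD| ∈ [31, 65]
|AD| ∈ [12, 84]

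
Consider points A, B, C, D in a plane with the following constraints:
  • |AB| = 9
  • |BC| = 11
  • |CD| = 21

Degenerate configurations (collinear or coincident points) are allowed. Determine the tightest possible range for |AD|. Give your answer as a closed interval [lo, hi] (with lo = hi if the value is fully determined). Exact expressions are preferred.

|AB| ∈ {9}
|BC| ∈ {11}
|CD| ∈ {21}
|AC| ∈ [2, 20]
|BD| ∈ [10, 32]
|AD| ∈ [1, 41]

|AD| ∈ [1, 41]  (≈ [1.0000, 41.0000])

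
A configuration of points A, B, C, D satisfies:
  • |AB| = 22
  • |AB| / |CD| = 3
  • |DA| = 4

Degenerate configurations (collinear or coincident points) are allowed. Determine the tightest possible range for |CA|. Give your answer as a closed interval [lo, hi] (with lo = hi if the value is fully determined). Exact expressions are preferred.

|AB| ∈ {22}
|AD| ∈ {4}
|CD| ∈ {22/3}
|BD| ∈ [18, 26]
|AC| ∈ [10/3, 34/3]
|BC| ∈ [32/3, 100/3]

|CA| ∈ [10/3, 34/3]  (≈ [3.3333, 11.3333])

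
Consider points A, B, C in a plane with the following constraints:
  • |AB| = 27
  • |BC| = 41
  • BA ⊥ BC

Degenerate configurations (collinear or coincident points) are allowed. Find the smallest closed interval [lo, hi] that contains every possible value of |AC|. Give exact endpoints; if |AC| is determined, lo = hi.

|AB| ∈ {27}
|BC| ∈ {41}
|AC| ∈ {√(2410)}

|AC| = √(2410)  (≈ 49.0918)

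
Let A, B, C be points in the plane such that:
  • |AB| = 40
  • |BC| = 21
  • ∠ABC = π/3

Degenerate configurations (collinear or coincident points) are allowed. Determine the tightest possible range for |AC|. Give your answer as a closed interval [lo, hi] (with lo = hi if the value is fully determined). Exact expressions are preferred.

|AB| ∈ {40}
|BC| ∈ {21}
|AC| ∈ {√(1201)}

|AC| = √(1201)  (≈ 34.6554)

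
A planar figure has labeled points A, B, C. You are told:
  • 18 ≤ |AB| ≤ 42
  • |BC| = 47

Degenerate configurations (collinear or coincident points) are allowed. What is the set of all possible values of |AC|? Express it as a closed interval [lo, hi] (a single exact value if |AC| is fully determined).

|AC| ∈ [5, 89]  (≈ [5.0000, 89.0000])

|AB| ∈ [18, 42]
|BC| ∈ {47}
|AC| ∈ [5, 89]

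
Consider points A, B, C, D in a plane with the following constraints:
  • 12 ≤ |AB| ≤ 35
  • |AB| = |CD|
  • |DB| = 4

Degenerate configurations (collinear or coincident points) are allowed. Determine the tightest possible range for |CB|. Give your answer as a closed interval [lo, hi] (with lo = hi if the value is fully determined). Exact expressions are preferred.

|AB| ∈ [12, 35]
|BD| ∈ {4}
|CD| ∈ [12, 35]
|AD| ∈ [8, 39]
|BC| ∈ [8, 39]
|AC| ∈ [0, 74]

|CB| ∈ [8, 39]  (≈ [8.0000, 39.0000])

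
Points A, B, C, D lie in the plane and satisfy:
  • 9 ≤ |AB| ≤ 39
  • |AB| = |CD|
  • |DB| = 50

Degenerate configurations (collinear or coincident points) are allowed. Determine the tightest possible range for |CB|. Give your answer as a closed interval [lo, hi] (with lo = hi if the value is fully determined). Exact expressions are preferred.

|AB| ∈ [9, 39]
|BD| ∈ {50}
|CD| ∈ [9, 39]
|AD| ∈ [11, 89]
|BC| ∈ [11, 89]
|AC| ∈ [0, 128]

|CB| ∈ [11, 89]  (≈ [11.0000, 89.0000])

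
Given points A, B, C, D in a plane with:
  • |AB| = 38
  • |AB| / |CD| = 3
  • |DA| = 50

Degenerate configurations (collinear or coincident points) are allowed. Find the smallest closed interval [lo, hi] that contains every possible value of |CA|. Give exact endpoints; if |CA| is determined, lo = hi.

|AB| ∈ {38}
|AD| ∈ {50}
|CD| ∈ {38/3}
|BD| ∈ [12, 88]
|AC| ∈ [112/3, 188/3]
|BC| ∈ [0, 302/3]

|CA| ∈ [112/3, 188/3]  (≈ [37.3333, 62.6667])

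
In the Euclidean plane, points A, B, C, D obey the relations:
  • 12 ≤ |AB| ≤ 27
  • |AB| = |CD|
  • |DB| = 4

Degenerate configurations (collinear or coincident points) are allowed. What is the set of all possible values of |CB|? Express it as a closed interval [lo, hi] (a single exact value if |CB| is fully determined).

|CB| ∈ [8, 31]  (≈ [8.0000, 31.0000])

|AB| ∈ [12, 27]
|BD| ∈ {4}
|CD| ∈ [12, 27]
|AD| ∈ [8, 31]
|BC| ∈ [8, 31]
|AC| ∈ [0, 58]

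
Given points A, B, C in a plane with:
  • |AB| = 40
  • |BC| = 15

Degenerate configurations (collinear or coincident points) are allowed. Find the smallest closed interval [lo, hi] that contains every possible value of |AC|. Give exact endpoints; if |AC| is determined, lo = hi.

|AC| ∈ [25, 55]  (≈ [25.0000, 55.0000])

|AB| ∈ {40}
|BC| ∈ {15}
|AC| ∈ [25, 55]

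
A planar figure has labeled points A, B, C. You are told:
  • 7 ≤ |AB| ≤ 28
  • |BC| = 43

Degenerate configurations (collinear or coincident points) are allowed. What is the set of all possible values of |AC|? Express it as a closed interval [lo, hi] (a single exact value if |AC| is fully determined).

|AB| ∈ [7, 28]
|BC| ∈ {43}
|AC| ∈ [15, 71]

|AC| ∈ [15, 71]  (≈ [15.0000, 71.0000])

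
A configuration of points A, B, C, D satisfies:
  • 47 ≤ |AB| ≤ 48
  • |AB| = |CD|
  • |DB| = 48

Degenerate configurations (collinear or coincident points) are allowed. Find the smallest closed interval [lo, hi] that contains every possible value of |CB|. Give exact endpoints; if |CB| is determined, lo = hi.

|CB| ∈ [0, 96]  (≈ [0.0000, 96.0000])

|AB| ∈ [47, 48]
|BD| ∈ {48}
|CD| ∈ [47, 48]
|AD| ∈ [0, 96]
|BC| ∈ [0, 96]
|AC| ∈ [0, 144]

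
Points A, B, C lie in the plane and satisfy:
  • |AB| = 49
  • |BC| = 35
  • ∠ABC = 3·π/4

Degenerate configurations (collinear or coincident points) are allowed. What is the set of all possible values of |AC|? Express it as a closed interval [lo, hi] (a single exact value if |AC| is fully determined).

|AB| ∈ {49}
|BC| ∈ {35}
|AC| ∈ {7·√(35·√(2) + 74)}

|AC| = 7·√(35·√(2) + 74)  (≈ 77.7906)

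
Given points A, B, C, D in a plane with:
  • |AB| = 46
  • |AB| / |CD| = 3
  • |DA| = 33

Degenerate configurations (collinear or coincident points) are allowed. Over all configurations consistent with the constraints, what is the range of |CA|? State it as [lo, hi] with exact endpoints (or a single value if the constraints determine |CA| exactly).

|AB| ∈ {46}
|AD| ∈ {33}
|CD| ∈ {46/3}
|BD| ∈ [13, 79]
|AC| ∈ [53/3, 145/3]
|BC| ∈ [0, 283/3]

|CA| ∈ [53/3, 145/3]  (≈ [17.6667, 48.3333])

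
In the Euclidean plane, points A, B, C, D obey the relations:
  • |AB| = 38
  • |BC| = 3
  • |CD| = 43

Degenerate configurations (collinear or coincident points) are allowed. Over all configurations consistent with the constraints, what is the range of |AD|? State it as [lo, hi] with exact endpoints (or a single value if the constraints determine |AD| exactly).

|AD| ∈ [2, 84]  (≈ [2.0000, 84.0000])

|AB| ∈ {38}
|BC| ∈ {3}
|CD| ∈ {43}
|AC| ∈ [35, 41]
|BD| ∈ [40, 46]
|AD| ∈ [2, 84]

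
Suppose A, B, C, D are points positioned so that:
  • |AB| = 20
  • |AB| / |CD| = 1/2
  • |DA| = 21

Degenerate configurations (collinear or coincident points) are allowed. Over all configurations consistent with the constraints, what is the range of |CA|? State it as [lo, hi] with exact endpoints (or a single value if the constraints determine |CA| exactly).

|AB| ∈ {20}
|AD| ∈ {21}
|CD| ∈ {40}
|BD| ∈ [1, 41]
|AC| ∈ [19, 61]
|BC| ∈ [0, 81]

|CA| ∈ [19, 61]  (≈ [19.0000, 61.0000])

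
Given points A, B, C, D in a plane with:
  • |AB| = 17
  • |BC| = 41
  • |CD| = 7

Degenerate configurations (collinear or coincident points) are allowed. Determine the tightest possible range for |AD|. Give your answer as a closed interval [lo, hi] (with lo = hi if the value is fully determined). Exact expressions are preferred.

|AD| ∈ [17, 65]  (≈ [17.0000, 65.0000])

|AB| ∈ {17}
|BC| ∈ {41}
|CD| ∈ {7}
|AC| ∈ [24, 58]
|BD| ∈ [34, 48]
|AD| ∈ [17, 65]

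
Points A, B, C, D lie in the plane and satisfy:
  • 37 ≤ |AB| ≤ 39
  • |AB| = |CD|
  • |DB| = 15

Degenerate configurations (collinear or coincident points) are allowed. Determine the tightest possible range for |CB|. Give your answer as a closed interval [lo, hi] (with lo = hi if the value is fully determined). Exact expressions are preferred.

|AB| ∈ [37, 39]
|BD| ∈ {15}
|CD| ∈ [37, 39]
|AD| ∈ [22, 54]
|BC| ∈ [22, 54]
|AC| ∈ [0, 93]

|CB| ∈ [22, 54]  (≈ [22.0000, 54.0000])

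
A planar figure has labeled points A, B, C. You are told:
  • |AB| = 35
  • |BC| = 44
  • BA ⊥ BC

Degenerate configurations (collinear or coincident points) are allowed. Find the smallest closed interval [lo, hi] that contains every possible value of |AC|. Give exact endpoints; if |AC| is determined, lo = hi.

|AC| = √(3161)  (≈ 56.2228)

|AB| ∈ {35}
|BC| ∈ {44}
|AC| ∈ {√(3161)}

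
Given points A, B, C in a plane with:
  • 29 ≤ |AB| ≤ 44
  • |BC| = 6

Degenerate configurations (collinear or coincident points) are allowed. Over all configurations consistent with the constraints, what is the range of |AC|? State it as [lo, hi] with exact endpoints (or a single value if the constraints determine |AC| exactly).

|AC| ∈ [23, 50]  (≈ [23.0000, 50.0000])

|AB| ∈ [29, 44]
|BC| ∈ {6}
|AC| ∈ [23, 50]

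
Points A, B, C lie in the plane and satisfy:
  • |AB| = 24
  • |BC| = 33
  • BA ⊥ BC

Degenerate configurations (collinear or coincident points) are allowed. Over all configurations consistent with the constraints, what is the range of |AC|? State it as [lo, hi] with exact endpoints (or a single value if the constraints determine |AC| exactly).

|AB| ∈ {24}
|BC| ∈ {33}
|AC| ∈ {3·√(185)}

|AC| = 3·√(185)  (≈ 40.8044)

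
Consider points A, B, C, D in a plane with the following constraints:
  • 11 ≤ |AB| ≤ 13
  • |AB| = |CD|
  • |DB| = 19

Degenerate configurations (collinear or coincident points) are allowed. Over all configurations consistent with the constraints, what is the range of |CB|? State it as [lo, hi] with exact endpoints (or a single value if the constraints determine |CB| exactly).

|AB| ∈ [11, 13]
|BD| ∈ {19}
|CD| ∈ [11, 13]
|AD| ∈ [6, 32]
|BC| ∈ [6, 32]
|AC| ∈ [0, 45]

|CB| ∈ [6, 32]  (≈ [6.0000, 32.0000])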